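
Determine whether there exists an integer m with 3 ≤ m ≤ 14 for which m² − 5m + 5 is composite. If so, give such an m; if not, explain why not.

At m = 10: 10² − 5·10 + 5 = 55 = 5·11, which is composite.

m = 10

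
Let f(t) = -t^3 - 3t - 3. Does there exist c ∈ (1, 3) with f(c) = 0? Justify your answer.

No such root exists.

f(1) = -7 and f(3) = -39, both negative.
f'(t) = -3t^2 - 3 has discriminant 0² − 4·(-3)·(-3) = -36 < 0, so f' has no real roots and is negative for every real t.
Hence f is strictly decreasing on ℝ, and in particular on [1, 3]. A strictly monotone function with same-sign endpoint values stays negative on the whole interval, so f has no zero in (1, 3).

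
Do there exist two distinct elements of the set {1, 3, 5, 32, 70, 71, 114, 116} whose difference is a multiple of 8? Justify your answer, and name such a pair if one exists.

No such pair exists.

Residues mod 8: 1↦1, 3↦3, 5↦5, 32↦0, 70↦6, 71↦7, 114↦2, 116↦4.
No residue repeats among the 8 elements, so no pair has difference ≡ 0 (mod 8).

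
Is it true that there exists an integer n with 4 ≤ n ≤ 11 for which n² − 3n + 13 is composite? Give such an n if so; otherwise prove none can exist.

The values for n = 4, 5, …, 11 are 17, 23, 31, 41, 53, 67, 83, 101, and each of these is prime.
So no value in the range makes the expression composite.

No, no such integer n in that range exists.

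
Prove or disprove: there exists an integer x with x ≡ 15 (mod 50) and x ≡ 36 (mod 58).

Reduce both congruences modulo 2, which divides 50 and 58: they say x ≡ 15 (mod 2) and x ≡ 36 (mod 2).
These are incompatible: 15 − 36 = -21 is not divisible by 2.
Hence the system has no solution.

No, no such integer exists.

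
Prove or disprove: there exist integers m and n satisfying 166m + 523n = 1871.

166 and 523 are coprime, so 166m + 523n ranges over all of ℤ.
Dividing repeatedly: 523 = 3·166 + 25, 166 = 6·25 + 16, 25 = 1·16 + 9, 16 = 1·9 + 7, 9 = 1·7 + 2, 7 = 3·2 + 1, 2 = 2·1 + 0.
Working back up the chain: 1 = 7 − 3·2 = 7 − 3·(9 − 1·7) = −3·9 + 4·7 = −3·9 + 4·(16 − 1·9) = 4·16 − 7·9 = 4·16 − 7·(25 − 1·16) = −7·25 + 11·16 = −7·25 + 11·(166 − 6·25) = 11·166 − 73·25 = 11·166 − 73·(523 − 3·166) = −73·523 + 230·166. So 166·230 + 523·(-73) = 1.
Scaling by 1871 gives the particular solution (m, n) = (430330, -136583).
The general solution is m = 430330 + 523k, n = -136583 − 166k; taking k = -822 gives the smaller pair m = 424, n = -131.
Indeed 166·424 + 523·(-131) = 70384 − 68513 = 1871.

m = 424, n = -131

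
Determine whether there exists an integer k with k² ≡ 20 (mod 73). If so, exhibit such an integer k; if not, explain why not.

Apply Euler's criterion with the prime 73: 20 is a quadratic residue iff 20^36 ≡ 1 (mod 73), and a non-residue iff it is ≡ −1.
Repeated squaring mod 73: 20^2 = 400 ≡ 35; 20^4 ≡ 35² = 1225 ≡ 57; 20^8 ≡ 57² = 3249 ≡ 37; 20^16 ≡ 37² = 1369 ≡ 55; 20^32 ≡ 55² = 3025 ≡ 32.
Since 36 = 32 + 4, 20^36 ≡ 32 · 57; multiplying out mod 73: 32·57 = 1824 ≡ 72. Thus 20^36 ≡ 72 ≡ −1 (mod 73).
The value −1 means 20 is a non-residue modulo 73, so k² ≡ 20 (mod 73) is impossible.

There is no such integer.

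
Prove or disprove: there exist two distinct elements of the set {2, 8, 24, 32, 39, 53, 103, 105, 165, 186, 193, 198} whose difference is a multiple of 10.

Yes: 2 and 32.

Reduce each element mod 10: 2↦2, 8↦8, 24↦4, 32↦2, 39↦9, 53↦3, 103↦3, 105↦5, 165↦5, 186↦6, 193↦3, 198↦8. The residue 2 repeats (at 2 and 32), and 32 − 2 = 30 = 3·10.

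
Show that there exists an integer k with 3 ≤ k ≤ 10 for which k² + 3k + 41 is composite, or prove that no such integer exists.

k = 7

At k = 7: 7² + 3·7 + 41 = 111 = 3·37, which is composite.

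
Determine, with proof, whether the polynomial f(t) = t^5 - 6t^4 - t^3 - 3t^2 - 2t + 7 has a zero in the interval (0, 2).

Yes, f has a root in the interval.

f(0) = 7 and f(2) = -81, which have opposite signs.
Since f is a polynomial it is continuous on [0, 2].
By the Intermediate Value Theorem, f takes the value 0 somewhere in the open interval.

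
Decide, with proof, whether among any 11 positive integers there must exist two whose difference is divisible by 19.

No; for instance {71, 72, 73, 74, 75, 76, 77, 78, 79, 80, 81} is a counterexample.

Try 11 consecutive integers, 71, 72, …, 81. Their remainders mod 19 are 14, 15, 16, 17, 18, 0, 1, 2, 3, 4, 5 — pairwise different, as any 11 ≤ 19 consecutive integers have distinct residues.
The differences between them range over 1, …, 10, none of which is divisible by 19.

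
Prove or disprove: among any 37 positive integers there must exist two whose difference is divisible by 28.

Partition the integers by their residue mod 28; there are 28 classes.
Since 37 > 28, two of the 37 integers must share a residue class by the pigeonhole principle; call them a and b.
Equal remainders mean a − b ≡ 0 (mod 28), so 28 divides their difference.

Yes, this is always true.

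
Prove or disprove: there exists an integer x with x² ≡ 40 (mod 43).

x = 30

x = 30 works: 30² = 900, and 900 − 40 = 860 = 20·43.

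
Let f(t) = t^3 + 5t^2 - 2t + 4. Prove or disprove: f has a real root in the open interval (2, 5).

f(2) = 28 and f(5) = 244, both positive, so a sign-change argument is unavailable; we show f keeps this sign on the whole interval.
Substitute t = 2 + u, where 0 < u < 3 on the interval. Expanding, f(2 + u) = u^3 + 11u^2 + 30u + 28.
The nonzero coefficients here are all positive, so for u > 0 every term is positive (or zero), and the constant term 28 is strictly positive.
So f is strictly positive on (2, 5); no root exists in the interval.

f has no root in that interval.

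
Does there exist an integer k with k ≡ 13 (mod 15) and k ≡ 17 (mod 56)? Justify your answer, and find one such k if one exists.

The moduli 15 and 56 are coprime, so by the Chinese Remainder Theorem a unique solution modulo 840 exists.
Write k = 13 + 15t and require 13 + 15t ≡ 17 (mod 56), i.e. 15t ≡ 4 (mod 56).
To invert 15 modulo 56: 56 = 3·15 + 11, 15 = 1·11 + 4, 11 = 2·4 + 3, 4 = 1·3 + 1, 3 = 3·1 + 0, and unwinding, 1 = 4 − 1·3 = 4 − (11 − 2·4) = −11 + 3·4 = −11 + 3·(15 − 1·11) = 3·15 − 4·11 = 3·15 − 4·(56 − 3·15) = −4·56 + 15·15. Thus 15⁻¹ ≡ 15 (mod 56).
Multiplying by 15: t ≡ 15·4 = 60 ≡ 4 (mod 56).
Taking t = 4 gives k = 13 + 15·4 = 73.
Check: 73 mod 15 = 13, 73 mod 56 = 17. ✓

k = 73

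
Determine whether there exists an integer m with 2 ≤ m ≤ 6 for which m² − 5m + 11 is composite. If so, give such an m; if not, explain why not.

The values for m = 2, 3, …, 6 are 5, 5, 7, 11, 17, and each of these is prime.
So no value in the range makes the expression composite.

No, no such integer m in that range exists.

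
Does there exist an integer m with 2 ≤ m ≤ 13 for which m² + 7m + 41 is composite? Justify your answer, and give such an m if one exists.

m = 8

At m = 8: 8² + 7·8 + 41 = 161 = 7·23, which is composite.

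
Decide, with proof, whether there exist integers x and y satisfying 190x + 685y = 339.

There are no such integers.

Any value of 190x + 685y is a multiple of gcd(190, 685) = 5.
However 339 leaves remainder 4 on division by 5.
Hence no integers x, y satisfy the equation.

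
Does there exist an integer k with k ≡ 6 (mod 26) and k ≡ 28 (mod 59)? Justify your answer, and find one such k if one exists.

k = 500

The moduli 26 and 59 are coprime, so by the Chinese Remainder Theorem a unique solution modulo 1534 exists.
Any solution of the first congruence is k = 6 + 26t; substituting into the second, 26t ≡ 28 − 6 ≡ 22 (mod 59).
Since 26·25 = 650 = 11·59 + 1, the inverse of 26 mod 59 is 25.
Multiplying by 25: t ≡ 25·22 = 550 ≡ 19 (mod 59).
With t = 19: k = 6 + 26·19 = 500.
Indeed 500 ≡ 6 (mod 26) and 500 ≡ 28 (mod 59).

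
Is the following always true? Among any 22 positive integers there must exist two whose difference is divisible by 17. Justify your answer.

Each integer lies in one of the 17 residue classes modulo 17.
Placing 22 integers into 17 classes, some class receives at least two — say a and b.
Equal remainders mean a − b ≡ 0 (mod 17), so 17 divides their difference.

Yes.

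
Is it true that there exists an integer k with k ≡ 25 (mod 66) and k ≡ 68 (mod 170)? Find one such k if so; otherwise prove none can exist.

No such integer exists.

Both moduli are multiples of 2 = gcd(66, 170), so any solution would satisfy k ≡ 25 and k ≡ 68 modulo 2 simultaneously.
However 25 ≡ 1 and 68 ≡ 0 (mod 2), and 1 ≠ 0.
Hence the system has no solution.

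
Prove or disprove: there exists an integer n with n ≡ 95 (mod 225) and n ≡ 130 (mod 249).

Reduce both congruences modulo 3, which divides 225 and 249: they say n ≡ 95 (mod 3) and n ≡ 130 (mod 3).
But 95 mod 3 = 2 while 130 mod 3 = 1, a contradiction.
So no integer satisfies both congruences.

No such integer exists.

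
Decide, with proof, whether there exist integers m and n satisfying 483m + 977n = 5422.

Since gcd(483, 977) = 1, every integer is an integer combination of 483 and 977.
Dividing repeatedly: 977 = 2·483 + 11, 483 = 43·11 + 10, 11 = 1·10 + 1, 10 = 10·1 + 0.
Unwinding: 1 = 11 − 1·10 = 11 − (483 − 43·11) = −483 + 44·11 = −483 + 44·(977 − 2·483) = 44·977 − 89·483, i.e. 483·(-89) + 977·44 = 1.
Multiplying through by 5422: m = (-89)·5422 = -482558, n = 44·5422 = 238568 is a solution.
Shifting by a multiple of (977, −483) keeps it a solution: m = -482558 + 494·977 = 80, n = 238568 − 494·483 = -34.
Indeed 483·80 + 977·(-34) = 38640 − 33218 = 5422.

m = 80, n = -34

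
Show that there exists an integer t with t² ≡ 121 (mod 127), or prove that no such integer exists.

t = 116

t = 116 works: 116² = 13456, and 13456 − 121 = 13335 = 105·127.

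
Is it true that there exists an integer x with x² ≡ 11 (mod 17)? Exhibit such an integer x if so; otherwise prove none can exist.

Computing x² mod 17 for x = 0, 1, …, 8 (enough, by the symmetry x ↦ 17 − x) gives 0, 1, 4, 9, 16, 8, 2, 15, 13.
So the quadratic residues mod 17 are {0, 1, 2, 4, 8, 9, 13, 15, 16}, and 11 is not among them.
Hence no integer x has x² ≡ 11 (mod 17).

There is no such integer.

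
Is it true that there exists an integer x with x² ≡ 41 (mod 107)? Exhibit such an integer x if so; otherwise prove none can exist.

x = 24

Take x = 24. Then 24² = 576 = 5·107 + 41, so 24² ≡ 41 (mod 107).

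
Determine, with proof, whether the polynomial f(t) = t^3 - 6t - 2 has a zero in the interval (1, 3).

Such a root exists.

f(1) = -7 and f(3) = 7, which have opposite signs.
As a polynomial, f is continuous on every closed interval.
By the Intermediate Value Theorem, f takes the value 0 somewhere in the open interval.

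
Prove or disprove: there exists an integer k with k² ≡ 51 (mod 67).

Apply Euler's criterion with the prime 67: 51 is a quadratic residue iff 51^33 ≡ 1 (mod 67), and a non-residue iff it is ≡ −1.
Squaring successively (mod 67): 51^2 = 2601 ≡ 55; 51^4 ≡ 55² = 3025 ≡ 10; 51^8 ≡ 10² = 100 ≡ 33; 51^16 ≡ 33² = 1089 ≡ 17; 51^32 ≡ 17² = 289 ≡ 21.
Since 33 = 32 + 1, 51^33 ≡ 21 · 51; multiplying out mod 67: 21·51 = 1071 ≡ 66. Thus 51^33 ≡ 66 ≡ −1 (mod 67).
The value −1 means 51 is a non-residue modulo 67, so k² ≡ 51 (mod 67) is impossible.

No, no such integer exists.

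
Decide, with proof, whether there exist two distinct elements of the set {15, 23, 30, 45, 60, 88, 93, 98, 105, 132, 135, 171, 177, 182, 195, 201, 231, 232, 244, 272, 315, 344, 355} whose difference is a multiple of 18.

Both 15 and 105 leave remainder 15 on division by 18; their difference 90 = 5·18 is a multiple of 18.

The pair (15, 105) works.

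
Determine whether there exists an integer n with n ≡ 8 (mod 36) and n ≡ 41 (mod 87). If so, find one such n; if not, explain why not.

Here gcd(36, 87) = 3, and both 8 and 41 leave remainder 2 mod 3, so the system is consistent.
Write n = 8 + 36t. Then 36t ≡ 41 − 8 ≡ 33 (mod 87); dividing through by 3 gives 12t ≡ 11 (mod 29).
To invert 12 modulo 29: 29 = 2·12 + 5, 12 = 2·5 + 2, 5 = 2·2 + 1, 2 = 2·1 + 0, and unwinding, 1 = 5 − 2·2 = 5 − 2·(12 − 2·5) = −2·12 + 5·5 = −2·12 + 5·(29 − 2·12) = 5·29 − 12·12. Thus 12⁻¹ ≡ -12 ≡ 17 (mod 29).
Multiplying by 17: t ≡ 17·11 = 187 ≡ 13 (mod 29).
Then n = 8 + 36·13 = 476.
Check: 476 mod 36 = 8, 476 mod 87 = 41. ✓

n = 476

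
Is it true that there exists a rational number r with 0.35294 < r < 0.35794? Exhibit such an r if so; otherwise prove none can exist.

r = 5/14

Multiplying by 14: 14·0.35294 = 4.94116 and 14·0.35794 = 5.01116, so the integer 5 lies strictly between them.
Hence 5/14 is a rational number with 0.35294 < 5/14 < 0.35794.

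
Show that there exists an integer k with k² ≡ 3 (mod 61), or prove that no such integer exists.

k = 53

Take k = 53. Then 53² = 2809 = 46·61 + 3, so 53² ≡ 3 (mod 61).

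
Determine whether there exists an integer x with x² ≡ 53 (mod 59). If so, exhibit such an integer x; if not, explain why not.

x = 17

x = 17 works: 17² = 289, and 289 − 53 = 236 = 4·59.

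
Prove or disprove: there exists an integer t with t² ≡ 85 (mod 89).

t = 68

t = 68 works: 68² = 4624, and 4624 − 85 = 4539 = 51·89.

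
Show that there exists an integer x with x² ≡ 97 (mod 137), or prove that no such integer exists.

137 is prime, so by Euler's criterion 97 is a square mod 137 iff 97^((137−1)/2) = 97^68 ≡ 1 (mod 137).
Squaring successively (mod 137): 97^2 = 9409 ≡ 93; 97^4 ≡ 93² = 8649 ≡ 18; 97^8 ≡ 18² = 324 ≡ 50; 97^16 ≡ 50² = 2500 ≡ 34; 97^32 ≡ 34² = 1156 ≡ 60; 97^64 ≡ 60² = 3600 ≡ 38.
Since 68 = 64 + 4, 97^68 ≡ 38 · 18; multiplying out mod 137: 38·18 = 684 ≡ 136. Thus 97^68 ≡ 136 ≡ −1 (mod 137).
The value −1 means 97 is a non-residue modulo 137, so x² ≡ 97 (mod 137) is impossible.

No such integer exists.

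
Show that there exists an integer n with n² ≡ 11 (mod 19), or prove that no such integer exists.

n = 12

Take n = 12. Then 12² = 144 = 7·19 + 11, so 12² ≡ 11 (mod 19).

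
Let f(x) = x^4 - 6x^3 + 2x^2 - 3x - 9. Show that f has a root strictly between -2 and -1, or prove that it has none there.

No such root exists.

The endpoint values f(-2) = 69 and f(-1) = 3 are both positive. Claim: f(x) > 0 for every x in (-2, -1).
Substitute x = -1 − u, where 0 < u < 1 on the interval. Expanding, f(-1 − u) = u^4 + 10u^3 + 26u^2 + 29u + 3.
The nonzero coefficients here are all positive, so for u > 0 every term is positive (or zero), and the constant term 3 is strictly positive.
Therefore f(x) > 0 throughout (-2, -1), and f has no zero there.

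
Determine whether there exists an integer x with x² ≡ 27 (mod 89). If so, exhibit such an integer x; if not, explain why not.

Apply Euler's criterion with the prime 89: 27 is a quadratic residue iff 27^44 ≡ 1 (mod 89), and a non-residue iff it is ≡ −1.
Squaring successively (mod 89): 27^2 = 729 ≡ 17; 27^4 ≡ 17² = 289 ≡ 22; 27^8 ≡ 22² = 484 ≡ 39; 27^16 ≡ 39² = 1521 ≡ 8; 27^32 ≡ 8² = 64 ≡ 64.
Since 44 = 32 + 8 + 4, 27^44 ≡ 64 · 39 · 22; multiplying out mod 89: 64·39 = 2496 ≡ 4, then 4·22 = 88 ≡ 88. Thus 27^44 ≡ 88 ≡ −1 (mod 89).
By Euler's criterion 27 is a quadratic non-residue mod 89: no x satisfies x² ≡ 27 (mod 89).

No such integer exists.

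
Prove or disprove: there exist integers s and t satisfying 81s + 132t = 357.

s = 37, t = -20

Every value of 81s + 132t is a multiple of gcd(81, 132) = 3; since 3 ∣ 357, solutions exist.
Dividing through by 3 reduces the equation to 27s + 44t = 119.
Dividing repeatedly: 44 = 1·27 + 17, 27 = 1·17 + 10, 17 = 1·10 + 7, 10 = 1·7 + 3, 7 = 2·3 + 1, 3 = 3·1 + 0.
Back-substituting, 1 = 7 − 2·3 = 7 − 2·(10 − 1·7) = −2·10 + 3·7 = −2·10 + 3·(17 − 1·10) = 3·17 − 5·10 = 3·17 − 5·(27 − 1·17) = −5·27 + 8·17 = −5·27 + 8·(44 − 1·27) = 8·44 − 13·27; that is, 27·(-13) + 44·8 = 1.
Times 119: 27·(-1547) + 44·952 = 119, so (-1547, 952) solves it.
Shifting by a multiple of (44, −27) keeps it a solution: s = -1547 + 36·44 = 37, t = 952 − 36·27 = -20.
Indeed 81·37 + 132·(-20) = 2997 − 2640 = 357.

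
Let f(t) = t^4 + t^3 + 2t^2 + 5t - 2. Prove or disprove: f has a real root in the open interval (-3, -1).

Yes, f has a root in the interval.

f(-3) = 55 and f(-1) = -5, which have opposite signs.
Since f is a polynomial it is continuous on [-3, -1].
By the Intermediate Value Theorem, f takes the value 0 somewhere in the open interval.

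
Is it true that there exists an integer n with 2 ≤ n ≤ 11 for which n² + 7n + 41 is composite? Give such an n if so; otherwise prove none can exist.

At n = 6: 6² + 7·6 + 41 = 119 = 7·17, which is composite.

n = 6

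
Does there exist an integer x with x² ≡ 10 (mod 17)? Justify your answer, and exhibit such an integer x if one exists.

Computing x² mod 17 for x = 0, 1, …, 8 (enough, by the symmetry x ↦ 17 − x) gives 0, 1, 4, 9, 16, 8, 2, 15, 13.
The set of squares mod 17 is therefore {0, 1, 2, 4, 8, 9, 13, 15, 16}, which does not contain 10.
Hence no integer x has x² ≡ 10 (mod 17).

There is no such integer.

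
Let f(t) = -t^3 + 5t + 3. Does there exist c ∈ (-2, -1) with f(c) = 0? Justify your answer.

Yes, f has a root in the interval.

f(-2) = 1 and f(-1) = -1, which have opposite signs.
As a polynomial, f is continuous on every closed interval.
The Intermediate Value Theorem then guarantees some c ∈ (-2, -1) with f(c) = 0.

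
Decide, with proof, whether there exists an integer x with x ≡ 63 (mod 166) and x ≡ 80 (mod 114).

No, no such integer exists.

Both moduli are multiples of 2 = gcd(166, 114), so any solution would satisfy x ≡ 63 and x ≡ 80 modulo 2 simultaneously.
However 63 ≡ 1 and 80 ≡ 0 (mod 2), and 1 ≠ 0.
Therefore no such x exists.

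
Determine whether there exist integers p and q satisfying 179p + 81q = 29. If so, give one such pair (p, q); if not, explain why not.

Since gcd(179, 81) = 1, every integer is an integer combination of 179 and 81.
Run the Euclidean algorithm on 179 and 81: 179 = 2·81 + 17, 81 = 4·17 + 13, 17 = 1·13 + 4, 13 = 3·4 + 1, 4 = 4·1 + 0.
Back-substituting, 1 = 13 − 3·4 = 13 − 3·(17 − 1·13) = −3·17 + 4·13 = −3·17 + 4·(81 − 4·17) = 4·81 − 19·17 = 4·81 − 19·(179 − 2·81) = −19·179 + 42·81; that is, 179·(-19) + 81·42 = 1.
Scaling by 29 gives the particular solution (p, q) = (-551, 1218).
Shifting by a multiple of (81, −179) keeps it a solution: p = -551 + 7·81 = 16, q = 1218 − 7·179 = -35.
Check: 179·16 + 81·(-35) = 2864 − 2835 = 29. ✓

p = 16, q = -35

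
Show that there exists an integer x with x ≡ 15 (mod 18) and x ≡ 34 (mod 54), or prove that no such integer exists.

No, no such integer exists.

gcd(18, 54) = 18. If x ≡ 15 (mod 18) and x ≡ 34 (mod 54), then x ≡ 15 (mod 18) and x ≡ 34 (mod 18).
These are incompatible: 15 − 34 = -19 is not divisible by 18.
So no integer satisfies both congruences.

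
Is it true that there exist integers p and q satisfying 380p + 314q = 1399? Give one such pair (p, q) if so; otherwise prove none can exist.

No, no such integers exist.

gcd(380, 314) = 2, so every integer of the form 380p + 314q is a multiple of 2.
But 1399 = 2·699 + 1, so 2 ∤ 1399.
So the equation is unsolvable over ℤ.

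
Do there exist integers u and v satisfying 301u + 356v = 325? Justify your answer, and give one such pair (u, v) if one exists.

301 and 356 are coprime, so 301u + 356v ranges over all of ℤ.
Euclidean algorithm: 356 = 1·301 + 55, 301 = 5·55 + 26, 55 = 2·26 + 3, 26 = 8·3 + 2, 3 = 1·2 + 1, 2 = 2·1 + 0.
Back-substituting, 1 = 3 − 1·2 = 3 − (26 − 8·3) = −26 + 9·3 = −26 + 9·(55 − 2·26) = 9·55 − 19·26 = 9·55 − 19·(301 − 5·55) = −19·301 + 104·55 = −19·301 + 104·(356 − 1·301) = 104·356 − 123·301; that is, 301·(-123) + 356·104 = 1.
Scaling by 325 gives the particular solution (u, v) = (-39975, 33800).
Shifting by a multiple of (356, −301) keeps it a solution: u = -39975 + 113·356 = 253, v = 33800 − 113·301 = -213.
Check: 301·253 + 356·(-213) = 76153 − 75828 = 325. ✓

u = 253, v = -213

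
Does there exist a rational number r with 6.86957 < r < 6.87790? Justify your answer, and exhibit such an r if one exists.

Multiplying by 8: 8·6.86957 = 54.95656 and 8·6.87790 = 55.02320, so the integer 55 lies strictly between them.
So r = 55/8 works: it is a ratio of integers, and dividing 8·6.86957 < 55 < 8·6.87790 through by 8 gives 6.86957 < 55/8 < 6.87790.

r = 55/8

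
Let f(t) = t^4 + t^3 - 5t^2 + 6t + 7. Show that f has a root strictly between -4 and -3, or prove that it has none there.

f(-4) = 95 and f(-3) = -2, which have opposite signs.
As a polynomial, f is continuous on every closed interval.
By the Intermediate Value Theorem f must vanish at some point of (-4, -3).

Such a root exists.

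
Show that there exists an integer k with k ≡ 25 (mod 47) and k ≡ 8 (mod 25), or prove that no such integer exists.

Since 47 and 25 share no common factor, CRT says the pair of congruences has a solution (unique mod 1175).
Any solution of the first congruence is k = 25 + 47t; substituting into the second, 47t ≡ 8 − 25 ≡ 8 (mod 25).
47 ≡ 22 (mod 25), so this reads 22t ≡ 8 (mod 25). To invert 22 modulo 25: 25 = 1·22 + 3, 22 = 7·3 + 1, 3 = 3·1 + 0, and unwinding, 1 = 22 − 7·3 = 22 − 7·(25 − 1·22) = −7·25 + 8·22. Thus 22⁻¹ ≡ 8 (mod 25).
Multiplying by 8: t ≡ 8·8 = 64 ≡ 14 (mod 25).
With t = 14: k = 25 + 47·14 = 683.
Check: 683 mod 47 = 25, 683 mod 25 = 8. ✓

k = 683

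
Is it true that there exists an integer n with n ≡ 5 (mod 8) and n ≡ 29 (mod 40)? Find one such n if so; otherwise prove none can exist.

n = 29

gcd(8, 40) = 8. A simultaneous solution exists iff 5 ≡ 29 (mod 8); here 5 mod 8 = 5 = 29 mod 8, so it does.
Step through n = 5, 5 + 8, 5 + 2·8, …: the values 5, 13, 21, 29 reduce mod 40 to 5, 13, 21, 29. The value 29 hits 29.
Verify: 29 = 3·8 + 5 and 29 = 0·40 + 29. ✓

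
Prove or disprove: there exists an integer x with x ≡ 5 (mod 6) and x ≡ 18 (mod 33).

Reduce both congruences modulo 3, which divides 6 and 33: they say x ≡ 5 (mod 3) and x ≡ 18 (mod 3).
But 5 mod 3 = 2 while 18 mod 3 = 0, a contradiction.
Therefore no such x exists.

No, no such integer exists.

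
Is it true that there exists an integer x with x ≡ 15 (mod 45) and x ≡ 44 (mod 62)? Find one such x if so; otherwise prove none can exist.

The moduli 45 and 62 are coprime, so by the Chinese Remainder Theorem a unique solution modulo 2790 exists.
Write x = 15 + 45t and require 15 + 45t ≡ 44 (mod 62), i.e. 45t ≡ 29 (mod 62).
Note 45·51 = 2295 ≡ 1 (mod 62) (as 2295 − 1 = 37·62), so 45⁻¹ ≡ 51.
Therefore t ≡ 51·29 = 1479 ≡ 53 (mod 62).
With t = 53: x = 15 + 45·53 = 2400.
Check: 2400 mod 45 = 15, 2400 mod 62 = 44. ✓

x = 2400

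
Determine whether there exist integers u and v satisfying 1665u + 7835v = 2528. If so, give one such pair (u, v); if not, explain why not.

There are no such integers.

Both 1665 and 7835 are divisible by gcd(1665, 7835) = 5, hence so is any combination 1665u + 7835v.
But 2528 = 5·505 + 3, so 5 ∤ 2528.
Hence no integers u, v satisfy the equation.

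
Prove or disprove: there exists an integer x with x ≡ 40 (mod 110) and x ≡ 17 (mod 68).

No, no such integer exists.

gcd(110, 68) = 2. If x ≡ 40 (mod 110) and x ≡ 17 (mod 68), then x ≡ 40 (mod 2) and x ≡ 17 (mod 2).
However 40 ≡ 0 and 17 ≡ 1 (mod 2), and 0 ≠ 1.
So no integer satisfies both congruences.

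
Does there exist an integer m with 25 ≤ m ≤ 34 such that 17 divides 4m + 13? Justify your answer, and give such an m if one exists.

The values of 4m + 13 for m = 25, 26, …, 34 are 113, 117, 121, 125, 129, 133, 137, 141, 145, 149; reduced mod 17 these are 11, 15, 2, 6, 10, 14, 1, 5, 9, 13.
None is 0, so 17 never divides 4m + 13 on this range.

No such integer m in that range exists.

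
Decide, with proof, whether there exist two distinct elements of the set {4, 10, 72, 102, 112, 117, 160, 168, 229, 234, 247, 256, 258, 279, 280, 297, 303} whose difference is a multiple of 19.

No, no such pair exists.

Residues mod 19: 4↦4, 10↦10, 72↦15, 102↦7, 112↦17, 117↦3, 160↦8, 168↦16, 229↦1, 234↦6, 247↦0, 256↦9, 258↦11, 279↦13, 280↦14, 297↦12, 303↦18.
All 17 residues are distinct, so no two elements differ by a multiple of 19.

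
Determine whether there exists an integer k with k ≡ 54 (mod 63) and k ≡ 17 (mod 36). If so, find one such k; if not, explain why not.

No, no such integer exists.

Reduce both congruences modulo 9, which divides 63 and 36: they say k ≡ 54 (mod 9) and k ≡ 17 (mod 9).
But 54 mod 9 = 0 while 17 mod 9 = 8, a contradiction.
So no integer satisfies both congruences.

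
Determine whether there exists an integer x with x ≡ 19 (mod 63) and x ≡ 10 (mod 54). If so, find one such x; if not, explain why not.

x = 334

The moduli are not coprime: gcd(63, 54) = 9. Compatibility requires 9 ∣ (10 − 19) = -9, which holds, so solutions exist.
The integers ≡ 19 (mod 63) are 19, 82, 145, 208, 271, 334, …; their remainders mod 54 are 19, 28, 37, 46, 1, 10, so x = 334 is the first that is ≡ 10 (mod 54).
Check: 334 mod 63 = 19, 334 mod 54 = 10. ✓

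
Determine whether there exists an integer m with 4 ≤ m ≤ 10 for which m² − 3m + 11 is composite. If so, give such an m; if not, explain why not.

m = 9

At m = 9: 9² − 3·9 + 11 = 65 = 5·13, which is composite.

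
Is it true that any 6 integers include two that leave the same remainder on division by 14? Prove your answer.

Consider the 6 integers 35, 36, …, 40. They lie in distinct residue classes modulo 14, since 6 ≤ 14.
So no two of them leave the same remainder on division by 14; the claim fails for this set.

No; for instance {35, 36, 37, 38, 39, 40} is a counterexample.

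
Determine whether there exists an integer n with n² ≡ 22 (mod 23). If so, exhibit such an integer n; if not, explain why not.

No such integer exists.

23 is prime, so by Euler's criterion 22 is a square mod 23 iff 22^((23−1)/2) = 22^11 ≡ 1 (mod 23).
Squaring successively (mod 23): 22^2 = 484 ≡ 1; 22^4 ≡ 1² = 1 ≡ 1; 22^8 ≡ 1² = 1 ≡ 1.
Since 11 = 8 + 2 + 1, 22^11 ≡ 1 · 1 · 22; multiplying out mod 23: 1·1 = 1 ≡ 1, then 1·22 = 22 ≡ 22. Thus 22^11 ≡ 22 ≡ −1 (mod 23).
The value −1 means 22 is a non-residue modulo 23, so n² ≡ 22 (mod 23) is impossible.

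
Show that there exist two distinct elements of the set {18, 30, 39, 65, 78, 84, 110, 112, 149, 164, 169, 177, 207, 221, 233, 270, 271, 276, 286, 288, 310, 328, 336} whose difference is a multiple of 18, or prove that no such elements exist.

18 mod 18 = 0 and 270 mod 18 = 0, so 270 − 18 = 252 = 14·18.

Yes: 18 and 270.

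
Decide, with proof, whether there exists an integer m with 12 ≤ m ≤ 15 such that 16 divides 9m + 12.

No such integer m in that range exists.

For m = 12, 13, 14, 15 the values of 9m + 12 modulo 16 are 8, 1, 10, 3 respectively.
Since 0 is absent from this list, 16 ∤ 9m + 12 for every m with 12 ≤ m ≤ 15.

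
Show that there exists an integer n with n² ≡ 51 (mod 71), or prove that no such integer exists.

71 is prime, so by Euler's criterion 51 is a square mod 71 iff 51^((71−1)/2) = 51^35 ≡ 1 (mod 71).
Repeated squaring mod 71: 51^2 = 2601 ≡ 45; 51^4 ≡ 45² = 2025 ≡ 37; 51^8 ≡ 37² = 1369 ≡ 20; 51^16 ≡ 20² = 400 ≡ 45; 51^32 ≡ 45² = 2025 ≡ 37.
Since 35 = 32 + 2 + 1, 51^35 ≡ 37 · 45 · 51; multiplying out mod 71: 37·45 = 1665 ≡ 32, then 32·51 = 1632 ≡ 70. Thus 51^35 ≡ 70 ≡ −1 (mod 71).
By Euler's criterion 51 is a quadratic non-residue mod 71: no n satisfies n² ≡ 51 (mod 71).

No such integer exists.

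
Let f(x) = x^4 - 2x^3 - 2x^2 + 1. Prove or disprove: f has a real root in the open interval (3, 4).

No such root exists.

f(3) = 10 and f(4) = 97, both positive, so a sign-change argument is unavailable; we show f keeps this sign on the whole interval.
Substitute x = 3 + u, where 0 < u < 1 on the interval. Expanding, f(3 + u) = u^4 + 10u^3 + 34u^2 + 42u + 10.
All 5 nonzero coefficients of this polynomial in u are positive; hence for u > 0 the value is a sum of positive terms (the constant 10 among them).
So f is strictly positive on (3, 4); no root exists in the interval.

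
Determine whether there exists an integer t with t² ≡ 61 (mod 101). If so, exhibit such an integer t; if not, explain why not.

No, no such integer exists.

Apply Euler's criterion with the prime 101: 61 is a quadratic residue iff 61^50 ≡ 1 (mod 101), and a non-residue iff it is ≡ −1.
Repeated squaring mod 101: 61^2 = 3721 ≡ 85; 61^4 ≡ 85² = 7225 ≡ 54; 61^8 ≡ 54² = 2916 ≡ 88; 61^16 ≡ 88² = 7744 ≡ 68; 61^32 ≡ 68² = 4624 ≡ 79.
Since 50 = 32 + 16 + 2, 61^50 ≡ 79 · 68 · 85; multiplying out mod 101: 79·68 = 5372 ≡ 19, then 19·85 = 1615 ≡ 100. Thus 61^50 ≡ 100 ≡ −1 (mod 101).
By Euler's criterion 61 is a quadratic non-residue mod 101: no t satisfies t² ≡ 61 (mod 101).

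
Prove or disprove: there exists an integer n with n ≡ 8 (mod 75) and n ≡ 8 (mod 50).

The moduli are not coprime: gcd(75, 50) = 25. Compatibility requires 25 ∣ (8 − 8) = 0, which holds, so solutions exist.
The smallest candidate n = 8 works directly: 8 ≡ 8 (mod 50).
Check: 8 mod 75 = 8, 8 mod 50 = 8. ✓

n = 8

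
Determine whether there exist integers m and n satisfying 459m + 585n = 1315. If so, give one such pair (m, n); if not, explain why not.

No such integers exist.

Any value of 459m + 585n is a multiple of gcd(459, 585) = 9.
But 1315 = 9·146 + 1, so 9 ∤ 1315.
Therefore 459m + 585n = 1315 has no solution in integers.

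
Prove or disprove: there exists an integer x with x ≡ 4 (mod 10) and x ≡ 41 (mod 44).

No such integer exists.

Both moduli are multiples of 2 = gcd(10, 44), so any solution would satisfy x ≡ 4 and x ≡ 41 modulo 2 simultaneously.
But 4 mod 2 = 0 while 41 mod 2 = 1, a contradiction.
Hence the system has no solution.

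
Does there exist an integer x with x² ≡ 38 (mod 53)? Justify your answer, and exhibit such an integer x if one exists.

x = 41 works: 41² = 1681, and 1681 − 38 = 1643 = 31·53.

x = 41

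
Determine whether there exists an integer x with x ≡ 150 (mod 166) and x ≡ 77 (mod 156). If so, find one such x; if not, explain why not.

gcd(166, 156) = 2. If x ≡ 150 (mod 166) and x ≡ 77 (mod 156), then x ≡ 150 (mod 2) and x ≡ 77 (mod 2).
However 150 ≡ 0 and 77 ≡ 1 (mod 2), and 0 ≠ 1.
Hence the system has no solution.

There is no such integer.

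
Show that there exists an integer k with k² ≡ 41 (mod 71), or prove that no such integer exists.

Apply Euler's criterion with the prime 71: 41 is a quadratic residue iff 41^35 ≡ 1 (mod 71), and a non-residue iff it is ≡ −1.
Repeated squaring mod 71: 41^2 = 1681 ≡ 48; 41^4 ≡ 48² = 2304 ≡ 32; 41^8 ≡ 32² = 1024 ≡ 30; 41^16 ≡ 30² = 900 ≡ 48; 41^32 ≡ 48² = 2304 ≡ 32.
Since 35 = 32 + 2 + 1, 41^35 ≡ 32 · 48 · 41; multiplying out mod 71: 32·48 = 1536 ≡ 45, then 45·41 = 1845 ≡ 70. Thus 41^35 ≡ 70 ≡ −1 (mod 71).
The value −1 means 41 is a non-residue modulo 71, so k² ≡ 41 (mod 71) is impossible.

No, no such integer exists.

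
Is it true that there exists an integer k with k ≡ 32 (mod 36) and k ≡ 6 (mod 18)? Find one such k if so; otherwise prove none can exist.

No such integer exists.

gcd(36, 18) = 18. If k ≡ 32 (mod 36) and k ≡ 6 (mod 18), then k ≡ 32 (mod 18) and k ≡ 6 (mod 18).
But 32 mod 18 = 14 while 6 mod 18 = 6, a contradiction.
So no integer satisfies both congruences.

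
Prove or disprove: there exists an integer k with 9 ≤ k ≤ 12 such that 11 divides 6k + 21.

No such integer k in that range exists.

The values of 6k + 21 for k = 9, 10, 11, 12 are 75, 81, 87, 93; reduced mod 11 these are 9, 4, 10, 5.
Since 0 is absent from this list, 11 ∤ 6k + 21 for every k with 9 ≤ k ≤ 12.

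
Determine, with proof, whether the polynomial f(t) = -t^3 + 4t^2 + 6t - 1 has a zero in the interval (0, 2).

Such a root exists.

f(0) = -1 and f(2) = 19, which have opposite signs.
As a polynomial, f is continuous on every closed interval.
By the Intermediate Value Theorem f must vanish at some point of (0, 2).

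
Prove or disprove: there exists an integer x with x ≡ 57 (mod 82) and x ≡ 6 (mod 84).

Reduce both congruences modulo 2, which divides 82 and 84: they say x ≡ 57 (mod 2) and x ≡ 6 (mod 2).
However 57 ≡ 1 and 6 ≡ 0 (mod 2), and 1 ≠ 0.
Therefore no such x exists.

There is no such integer.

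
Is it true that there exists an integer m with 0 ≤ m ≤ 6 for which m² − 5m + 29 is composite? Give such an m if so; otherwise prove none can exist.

m = 1

At m = 1: 1² − 5·1 + 29 = 25 = 5·5, which is composite.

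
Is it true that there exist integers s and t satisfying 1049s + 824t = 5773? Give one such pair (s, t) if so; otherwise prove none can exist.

s = 293, t = -366

1049 and 824 are coprime, so 1049s + 824t ranges over all of ℤ.
Run the Euclidean algorithm on 1049 and 824: 1049 = 1·824 + 225, 824 = 3·225 + 149, 225 = 1·149 + 76, 149 = 1·76 + 73, 76 = 1·73 + 3, 73 = 24·3 + 1, 3 = 3·1 + 0.
Back-substituting, 1 = 73 − 24·3 = 73 − 24·(76 − 1·73) = −24·76 + 25·73 = −24·76 + 25·(149 − 1·76) = 25·149 − 49·76 = 25·149 − 49·(225 − 1·149) = −49·225 + 74·149 = −49·225 + 74·(824 − 3·225) = 74·824 − 271·225 = 74·824 − 271·(1049 − 1·824) = −271·1049 + 345·824; that is, 1049·(-271) + 824·345 = 1.
Scaling by 5773 gives the particular solution (s, t) = (-1564483, 1991685).
Adding 1899·824 to s and subtracting 1899·1049 from t gives the tidier solution (293, -366).
Indeed 1049·293 + 824·(-366) = 307357 − 301584 = 5773.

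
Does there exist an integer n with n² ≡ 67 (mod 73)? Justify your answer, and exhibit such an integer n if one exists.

n = 40 works: 40² = 1600, and 1600 − 67 = 1533 = 21·73.

n = 40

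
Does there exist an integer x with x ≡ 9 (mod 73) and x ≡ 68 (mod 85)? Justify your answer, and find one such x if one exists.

The moduli 73 and 85 are coprime, so by the Chinese Remainder Theorem a unique solution modulo 6205 exists.
Any solution of the first congruence is x = 9 + 73t; substituting into the second, 73t ≡ 68 − 9 ≡ 59 (mod 85).
Note 73·7 = 511 ≡ 1 (mod 85) (as 511 − 1 = 6·85), so 73⁻¹ ≡ 7.
Therefore t ≡ 7·59 = 413 ≡ 73 (mod 85).
With t = 73: x = 9 + 73·73 = 5338.
Verify: 5338 = 73·73 + 9 and 5338 = 62·85 + 68. ✓

x = 5338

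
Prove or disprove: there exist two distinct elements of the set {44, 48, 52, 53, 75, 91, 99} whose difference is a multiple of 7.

There is no such pair.

Two integers differ by a multiple of 7 exactly when they have the same residue mod 7. The residues are 44↦2, 48↦6, 52↦3, 53↦4, 75↦5, 91↦0, 99↦1.
These 7 residues are pairwise different, hence no difference of two elements is divisible by 7.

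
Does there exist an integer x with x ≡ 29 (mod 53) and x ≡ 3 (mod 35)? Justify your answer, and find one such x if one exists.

Since 53 and 35 share no common factor, CRT says the pair of congruences has a solution (unique mod 1855).
Any solution of the first congruence is x = 29 + 53t; substituting into the second, 53t ≡ 3 − 29 ≡ 9 (mod 35).
53 ≡ 18 (mod 35), so this reads 18t ≡ 9 (mod 35). Note 18·2 = 36 ≡ 1 (mod 35) (as 36 − 1 = 1·35), so 18⁻¹ ≡ 2.
Multiplying by 2: t ≡ 2·9 = 18 (mod 35).
With t = 18: x = 29 + 53·18 = 983.
Check: 983 mod 53 = 29, 983 mod 35 = 3. ✓

x = 983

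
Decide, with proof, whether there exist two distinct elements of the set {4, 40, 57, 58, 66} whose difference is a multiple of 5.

Residues mod 5: 4↦4, 40↦0, 57↦2, 58↦3, 66↦1.
No residue repeats among the 5 elements, so no pair has difference ≡ 0 (mod 5).

No such pair exists.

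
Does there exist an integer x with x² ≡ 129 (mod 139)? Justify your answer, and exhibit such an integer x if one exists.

x = 95

x = 95 works: 95² = 9025, and 9025 − 129 = 8896 = 64·139.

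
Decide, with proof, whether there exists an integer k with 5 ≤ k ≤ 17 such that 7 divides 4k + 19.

k = 11

For k = 5, 6, …, 10 the values 39, 43, 47, 51, 55, 59 are not multiples of 7. At k = 11 we get 4·11 + 19 = 63, and 63 = 7·9.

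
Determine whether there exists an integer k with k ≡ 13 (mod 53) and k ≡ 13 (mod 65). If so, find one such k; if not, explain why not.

k = 13

Since 53 and 65 share no common factor, CRT says the pair of congruences has a solution (unique mod 3445).
Write k = 13 + 53t and require 13 + 53t ≡ 13 (mod 65), i.e. 53t ≡ 0 (mod 65).
t = 0 satisfies this.
Taking t = 0 gives k = 13 + 53·0 = 13.
Check: 13 mod 53 = 13, 13 mod 65 = 13. ✓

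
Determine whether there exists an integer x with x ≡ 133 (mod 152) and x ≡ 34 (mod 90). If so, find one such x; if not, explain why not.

No such integer exists.

Reduce both congruences modulo 2, which divides 152 and 90: they say x ≡ 133 (mod 2) and x ≡ 34 (mod 2).
However 133 ≡ 1 and 34 ≡ 0 (mod 2), and 1 ≠ 0.
Therefore no such x exists.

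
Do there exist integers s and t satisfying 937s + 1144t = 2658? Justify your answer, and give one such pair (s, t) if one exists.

s = 1098, t = -897

Since gcd(937, 1144) = 1, every integer is an integer combination of 937 and 1144.
Run the Euclidean algorithm on 1144 and 937: 1144 = 1·937 + 207, 937 = 4·207 + 109, 207 = 1·109 + 98, 109 = 1·98 + 11, 98 = 8·11 + 10, 11 = 1·10 + 1, 10 = 10·1 + 0.
Back-substituting, 1 = 11 − 1·10 = 11 − (98 − 8·11) = −98 + 9·11 = −98 + 9·(109 − 1·98) = 9·109 − 10·98 = 9·109 − 10·(207 − 1·109) = −10·207 + 19·109 = −10·207 + 19·(937 − 4·207) = 19·937 − 86·207 = 19·937 − 86·(1144 − 1·937) = −86·1144 + 105·937; that is, 937·105 + 1144·(-86) = 1.
Times 2658: 937·279090 + 1144·(-228588) = 2658, so (279090, -228588) solves it.
The general solution is s = 279090 + 1144k, t = -228588 − 937k; taking k = -243 gives the smaller pair s = 1098, t = -897.
Check: 937·1098 + 1144·(-897) = 1028826 − 1026168 = 2658. ✓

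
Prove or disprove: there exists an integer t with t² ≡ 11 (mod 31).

Apply Euler's criterion with the prime 31: 11 is a quadratic residue iff 11^15 ≡ 1 (mod 31), and a non-residue iff it is ≡ −1.
Squaring successively (mod 31): 11^2 = 121 ≡ 28; 11^4 ≡ 28² = 784 ≡ 9; 11^8 ≡ 9² = 81 ≡ 19.
Since 15 = 8 + 4 + 2 + 1, 11^15 ≡ 19 · 9 · 28 · 11; multiplying out mod 31: 19·9 = 171 ≡ 16, then 16·28 = 448 ≡ 14, then 14·11 = 154 ≡ 30. Thus 11^15 ≡ 30 ≡ −1 (mod 31).
By Euler's criterion 11 is a quadratic non-residue mod 31: no t satisfies t² ≡ 11 (mod 31).

No such integer exists.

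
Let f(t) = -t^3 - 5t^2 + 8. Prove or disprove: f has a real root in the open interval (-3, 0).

f(-3) = -10 and f(0) = 8, which have opposite signs.
Since f is a polynomial it is continuous on [-3, 0].
By the Intermediate Value Theorem f must vanish at some point of (-3, 0).

Such a root exists.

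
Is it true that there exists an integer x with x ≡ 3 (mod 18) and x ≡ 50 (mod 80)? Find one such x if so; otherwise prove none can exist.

No, no such integer exists.

Both moduli are multiples of 2 = gcd(18, 80), so any solution would satisfy x ≡ 3 and x ≡ 50 modulo 2 simultaneously.
However 3 ≡ 1 and 50 ≡ 0 (mod 2), and 1 ≠ 0.
Therefore no such x exists.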